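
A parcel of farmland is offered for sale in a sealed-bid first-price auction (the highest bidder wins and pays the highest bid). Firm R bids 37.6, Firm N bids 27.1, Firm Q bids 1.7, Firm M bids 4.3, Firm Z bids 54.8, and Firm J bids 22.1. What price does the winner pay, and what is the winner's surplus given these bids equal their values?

The winner pays 54.8 for a surplus of 0.0.

Ranking the bids: Firm Z 54.8, then Firm R 37.6, then Firm N 27.1, then Firm J 22.1, then Firm M 4.3, then Firm Q 1.7.
Firm Z is the highest bidder, so Firm Z wins.
Under the first-price rule, the price is the highest bid: 54.8.
Surplus = 54.8 − 54.8 = 0.0.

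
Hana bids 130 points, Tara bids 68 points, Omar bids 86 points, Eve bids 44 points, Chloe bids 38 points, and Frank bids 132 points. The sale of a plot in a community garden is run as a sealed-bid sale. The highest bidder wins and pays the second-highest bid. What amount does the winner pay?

Price paid: 130 points.

Sorted high to low: Frank 132 points > Hana 130 points > Omar 86 points > Tara 68 points > Eve 44 points > Chloe 38 points.
Frank has the highest bid, so Frank wins.
The second-highest bid is 130 points, so that is what Frank pays.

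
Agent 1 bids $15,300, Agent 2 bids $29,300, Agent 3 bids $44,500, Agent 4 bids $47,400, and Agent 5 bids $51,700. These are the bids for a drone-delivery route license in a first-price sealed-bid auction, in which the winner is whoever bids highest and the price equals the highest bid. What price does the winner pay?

The winner pays $51,700.

Ranking the bids: Agent 5 $51,700; Agent 4 $47,400; Agent 3 $44,500; Agent 2 $29,300; Agent 1 $15,300.
Agent 5 is the highest bidder, so Agent 5 wins.
Under the first-price rule, the price is the highest bid: $51,700.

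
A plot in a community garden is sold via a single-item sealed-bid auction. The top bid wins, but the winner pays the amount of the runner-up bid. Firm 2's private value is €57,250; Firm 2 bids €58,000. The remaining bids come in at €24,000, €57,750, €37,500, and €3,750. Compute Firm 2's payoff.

Highest competing bid: €57,750.
Firm 2's bid €58,000 is the highest overall, so Firm 2 wins and pays the second-highest bid, €57,750.
Payoff = value − price = €57,250 − €57,750 = -€500.

The bidder's payoff: -€500.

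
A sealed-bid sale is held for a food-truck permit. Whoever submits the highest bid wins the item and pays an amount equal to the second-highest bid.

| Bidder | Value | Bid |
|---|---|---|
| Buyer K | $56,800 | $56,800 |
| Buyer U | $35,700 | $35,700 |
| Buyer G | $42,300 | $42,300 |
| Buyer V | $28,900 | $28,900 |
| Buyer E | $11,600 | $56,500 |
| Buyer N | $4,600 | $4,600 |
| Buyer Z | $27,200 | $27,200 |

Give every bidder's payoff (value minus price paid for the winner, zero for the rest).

Payoffs: Buyer K $300, Buyer U $0, Buyer G $0, Buyer V $0, Buyer E $0, Buyer N $0, Buyer Z $0.

Ordered from highest: Buyer K $56,800 > Buyer E $56,500 > Buyer G $42,300 > Buyer U $35,700 > Buyer V $28,900 > Buyer Z $27,200 > Buyer N $4,600.
Buyer K has the top bid and wins; the price is the second-highest bid, $56,500.
Buyer K's payoff = $56,800 − $56,500 = $300. All other bidders lose, so their payoff is 0.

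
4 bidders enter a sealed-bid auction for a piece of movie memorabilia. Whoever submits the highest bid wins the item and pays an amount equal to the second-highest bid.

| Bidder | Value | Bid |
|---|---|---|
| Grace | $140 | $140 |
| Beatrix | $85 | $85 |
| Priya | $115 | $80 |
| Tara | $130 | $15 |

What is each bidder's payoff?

Grace $55, Beatrix $0, Priya $0, Tara $0.

Ranking the bids: Grace $140 > Beatrix $85 > Priya $80 > Tara $15.
Grace has the top bid and wins; the price is the second-highest bid, $85.
Grace's payoff = $140 − $85 = $55. All other bidders lose, so their payoff is 0.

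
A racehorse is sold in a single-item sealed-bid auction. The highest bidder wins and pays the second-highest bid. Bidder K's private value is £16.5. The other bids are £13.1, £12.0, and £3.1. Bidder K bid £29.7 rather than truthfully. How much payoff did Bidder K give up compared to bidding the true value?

The highest competing bid is £13.1.
Bidding truthfully at £16.5: Bidder K has the top bid, wins, and pays the second-highest bid £13.1. Payoff = £16.5 − £13.1 = £3.4.
Bidding £29.7: Bidder K has the top bid, wins, and pays the second-highest bid £13.1. Payoff = £16.5 − £13.1 = £3.4.
Regret = truthful payoff − actual payoff = £3.4 − £3.4 = £0.0.

Regret: £0.0.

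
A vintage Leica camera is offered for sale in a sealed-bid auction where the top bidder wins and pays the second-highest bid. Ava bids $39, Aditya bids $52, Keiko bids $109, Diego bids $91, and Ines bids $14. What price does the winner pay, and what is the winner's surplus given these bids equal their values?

Price $91; surplus $18.

Ordered from highest: Keiko $109; Diego $91; Aditya $52; Ava $39; Ines $14.
Keiko is the highest bidder, so Keiko wins.
Under the second-price rule, the price is the second-highest bid: $91.
Surplus = $109 − $91 = $18.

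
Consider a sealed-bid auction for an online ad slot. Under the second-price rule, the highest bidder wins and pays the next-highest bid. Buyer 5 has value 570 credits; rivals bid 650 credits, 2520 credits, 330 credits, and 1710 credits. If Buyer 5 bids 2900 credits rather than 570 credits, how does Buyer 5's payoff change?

-1950 credits

The highest competing bid is 2520 credits.
Bidding truthfully at 570 credits: the top bid is 2520 credits (a rival), so Buyer 5 loses. Payoff = 0 credits.
Bidding 2900 credits: Buyer 5 has the top bid, wins, and pays the second-highest bid 2520 credits. Payoff = 570 credits − 2520 credits = -1950 credits.
Change = -1950 credits − 0 credits = -1950 credits.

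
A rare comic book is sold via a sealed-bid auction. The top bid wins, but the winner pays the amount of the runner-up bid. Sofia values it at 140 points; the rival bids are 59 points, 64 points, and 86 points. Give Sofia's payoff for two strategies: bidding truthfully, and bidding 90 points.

The highest competing bid is 86 points.
Bidding truthfully at 140 points: Sofia has the top bid, wins, and pays the second-highest bid 86 points. Payoff = 140 points − 86 points = 54 points.
Bidding 90 points: Sofia has the top bid, wins, and pays the second-highest bid 86 points. Payoff = 140 points − 86 points = 54 points.

(a) 54 points  (b) 54 points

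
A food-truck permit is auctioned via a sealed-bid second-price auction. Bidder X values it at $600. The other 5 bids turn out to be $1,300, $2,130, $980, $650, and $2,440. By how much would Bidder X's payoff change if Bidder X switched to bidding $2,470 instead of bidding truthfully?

-$1,840

The highest competing bid is $2,440.
Bidding truthfully at $600: the top bid is $2,440 (a rival), so Bidder X loses. Payoff = $0.
Bidding $2,470: Bidder X has the top bid, wins, and pays the second-highest bid $2,440. Payoff = $600 − $2,440 = -$1,840.
Change = -$1,840 − $0 = -$1,840.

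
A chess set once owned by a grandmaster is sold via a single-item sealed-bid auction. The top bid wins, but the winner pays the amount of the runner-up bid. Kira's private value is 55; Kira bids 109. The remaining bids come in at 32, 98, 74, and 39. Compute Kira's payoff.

Highest competing bid: 98.
Kira's bid 109 is the highest overall, so Kira wins and pays the second-highest bid, 98.
Payoff = value − price = 55 − 98 = -43.

Kira's payoff: -43.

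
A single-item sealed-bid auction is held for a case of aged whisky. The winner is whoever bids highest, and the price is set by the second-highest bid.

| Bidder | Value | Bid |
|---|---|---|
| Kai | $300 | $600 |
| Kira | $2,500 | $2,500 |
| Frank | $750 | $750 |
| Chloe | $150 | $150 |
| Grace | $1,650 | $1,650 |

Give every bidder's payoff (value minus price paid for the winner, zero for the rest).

Ordered from highest: Kira $2,500; Grace $1,650; Frank $750; Kai $600; Chloe $150.
Kira has the top bid and wins; the price is the second-highest bid, $1,650.
Kira's payoff = $2,500 − $1,650 = $850. All other bidders lose, so their payoff is 0.

Payoffs: Kai $0, Kira $850, Frank $0, Chloe $0, Grace $0.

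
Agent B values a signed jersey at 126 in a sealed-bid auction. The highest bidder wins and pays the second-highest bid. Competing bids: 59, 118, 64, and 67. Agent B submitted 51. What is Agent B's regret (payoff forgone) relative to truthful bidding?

The highest competing bid is 118.
Bidding truthfully at 126: Agent B has the top bid, wins, and pays the second-highest bid 118. Payoff = 126 − 118 = 8.
Bidding 51: the top bid is 118 (a rival), so Agent B loses. Payoff = 0.
Regret = truthful payoff − actual payoff = 8 − 0 = 8.

Regret: 8.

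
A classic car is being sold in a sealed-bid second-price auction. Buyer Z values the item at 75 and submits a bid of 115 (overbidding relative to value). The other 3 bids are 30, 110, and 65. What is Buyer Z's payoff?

Highest competing bid: 110.
Buyer Z's bid 115 is the highest overall, so Buyer Z wins and pays the second-highest bid, 110.
Payoff = value − price = 75 − 110 = -35.
Overbidding won the item at a price above value — truthful bidding would have avoided this loss.

-35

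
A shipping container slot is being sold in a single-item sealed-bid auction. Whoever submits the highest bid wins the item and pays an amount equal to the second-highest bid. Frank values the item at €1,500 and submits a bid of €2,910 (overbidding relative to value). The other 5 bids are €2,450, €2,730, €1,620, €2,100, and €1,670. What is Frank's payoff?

Highest competing bid: €2,730.
Frank's bid €2,910 is the highest overall, so Frank wins and pays the second-highest bid, €2,730.
Payoff = value − price = €1,500 − €2,730 = -€1,230.

-€1,230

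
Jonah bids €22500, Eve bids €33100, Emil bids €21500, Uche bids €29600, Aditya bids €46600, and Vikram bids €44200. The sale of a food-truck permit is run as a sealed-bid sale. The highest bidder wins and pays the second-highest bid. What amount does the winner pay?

Ordered from highest: Aditya €46600, then Vikram €44200, then Eve €33100, then Uche €29600, then Jonah €22500, then Emil €21500.
Aditya has the highest bid, so Aditya wins.
The second-highest bid is €44200, so that is what Aditya pays.

The winner pays €44200.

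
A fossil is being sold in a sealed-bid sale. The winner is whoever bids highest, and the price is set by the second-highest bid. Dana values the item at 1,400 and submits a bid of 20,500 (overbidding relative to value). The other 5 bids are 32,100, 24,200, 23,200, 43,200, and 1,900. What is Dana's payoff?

Highest competing bid: 43,200.
Dana's bid 20,500 is not the highest, so Dana loses, pays nothing, and earns zero payoff.

0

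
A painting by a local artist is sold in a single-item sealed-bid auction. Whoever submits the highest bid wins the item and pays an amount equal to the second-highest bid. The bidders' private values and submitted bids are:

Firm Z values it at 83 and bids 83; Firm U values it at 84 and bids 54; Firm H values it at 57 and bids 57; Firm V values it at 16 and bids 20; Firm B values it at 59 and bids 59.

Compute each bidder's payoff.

Payoffs: Firm Z 24, Firm U 0, Firm H 0, Firm V 0, Firm B 0.

Bids in descending order: Firm Z 83 > Firm B 59 > Firm H 57 > Firm U 54 > Firm V 20.
Firm Z has the top bid and wins; the price is the second-highest bid, 59.
Firm Z's payoff = 83 − 59 = 24. All other bidders lose, so their payoff is 0.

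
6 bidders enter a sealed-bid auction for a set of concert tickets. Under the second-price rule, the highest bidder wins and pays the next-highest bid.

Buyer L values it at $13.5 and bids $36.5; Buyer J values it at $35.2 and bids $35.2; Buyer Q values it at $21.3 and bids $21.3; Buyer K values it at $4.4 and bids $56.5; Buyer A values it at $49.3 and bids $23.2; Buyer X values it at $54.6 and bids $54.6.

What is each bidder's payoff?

Buyer L $0.0, Buyer J $0.0, Buyer Q $0.0, Buyer K -$50.2, Buyer A $0.0, Buyer X $0.0.

Ordered from highest: Buyer K $56.5, then Buyer X $54.6, then Buyer L $36.5, then Buyer J $35.2, then Buyer A $23.2, then Buyer Q $21.3.
Buyer K has the top bid and wins; the price is the second-highest bid, $54.6.
Buyer K's payoff = $4.4 − $54.6 = -$50.2. All other bidders lose, so their payoff is 0.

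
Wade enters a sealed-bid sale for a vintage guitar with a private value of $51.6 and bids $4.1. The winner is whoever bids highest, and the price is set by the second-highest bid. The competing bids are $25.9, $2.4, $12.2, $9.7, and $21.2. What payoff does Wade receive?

Highest competing bid: $25.9.
Wade's bid $4.1 is not the highest, so Wade loses, pays nothing, and earns zero payoff.

Wade's payoff: $0.0.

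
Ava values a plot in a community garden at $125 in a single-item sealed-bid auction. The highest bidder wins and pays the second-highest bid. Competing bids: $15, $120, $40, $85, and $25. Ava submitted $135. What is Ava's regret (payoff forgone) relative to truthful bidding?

The highest competing bid is $120.
Bidding truthfully at $125: Ava has the top bid, wins, and pays the second-highest bid $120. Payoff = $125 − $120 = $5.
Bidding $135: Ava has the top bid, wins, and pays the second-highest bid $120. Payoff = $125 − $120 = $5.
Regret = truthful payoff − actual payoff = $5 − $5 = $0.

Regret: $0.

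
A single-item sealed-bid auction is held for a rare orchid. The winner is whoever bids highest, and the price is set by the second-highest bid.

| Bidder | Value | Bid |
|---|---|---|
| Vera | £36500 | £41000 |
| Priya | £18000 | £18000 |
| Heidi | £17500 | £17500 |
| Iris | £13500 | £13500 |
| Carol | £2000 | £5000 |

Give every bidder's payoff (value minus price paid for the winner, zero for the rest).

Payoffs: Vera £18500, Priya £0, Heidi £0, Iris £0, Carol £0.

Bids in descending order: Vera £41000 > Priya £18000 > Heidi £17500 > Iris £13500 > Carol £5000.
Vera has the top bid and wins; the price is the second-highest bid, £18000.
Vera's payoff = £36500 − £18000 = £18500. All other bidders lose, so their payoff is 0.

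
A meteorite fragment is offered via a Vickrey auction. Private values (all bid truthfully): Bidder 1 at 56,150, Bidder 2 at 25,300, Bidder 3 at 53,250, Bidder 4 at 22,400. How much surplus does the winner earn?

Ordered from highest: Bidder 1 56,150; Bidder 3 53,250; Bidder 2 25,300; Bidder 4 22,400.
Bidder 1 wins with the top bid and pays the second-highest, 53,250.
Surplus = 56,150 − 53,250 = 2,900.

Surplus = 2,900.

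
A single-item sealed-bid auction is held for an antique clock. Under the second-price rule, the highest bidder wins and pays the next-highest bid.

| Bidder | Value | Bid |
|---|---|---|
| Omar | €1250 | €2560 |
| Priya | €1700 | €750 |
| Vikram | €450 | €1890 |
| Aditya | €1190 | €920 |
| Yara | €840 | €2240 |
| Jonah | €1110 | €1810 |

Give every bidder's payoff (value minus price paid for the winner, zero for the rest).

Ranking the bids: Omar €2560, then Yara €2240, then Vikram €1890, then Jonah €1810, then Aditya €920, then Priya €750.
Omar has the top bid and wins; the price is the second-highest bid, €2240.
Omar's payoff = €1250 − €2240 = -€990. All other bidders lose, so their payoff is 0.

Omar -€990, Priya €0, Vikram €0, Aditya €0, Yara €0, Jonah €0.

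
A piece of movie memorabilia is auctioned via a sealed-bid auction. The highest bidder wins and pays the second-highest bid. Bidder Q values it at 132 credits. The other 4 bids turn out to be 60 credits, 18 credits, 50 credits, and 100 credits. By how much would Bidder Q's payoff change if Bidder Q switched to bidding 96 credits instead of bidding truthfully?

Change in payoff: -32 credits.

The highest competing bid is 100 credits.
Bidding truthfully at 132 credits: Bidder Q has the top bid, wins, and pays the second-highest bid 100 credits. Payoff = 132 credits − 100 credits = 32 credits.
Bidding 96 credits: the top bid is 100 credits (a rival), so Bidder Q loses. Payoff = 0 credits.
Change = 0 credits − 32 credits = -32 credits.
Deviating from a truthful bid can only lose payoff in a second-price auction — never gain.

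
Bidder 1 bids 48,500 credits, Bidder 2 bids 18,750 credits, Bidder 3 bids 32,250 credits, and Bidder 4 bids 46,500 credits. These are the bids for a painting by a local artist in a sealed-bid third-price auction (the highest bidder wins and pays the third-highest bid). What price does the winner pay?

The winner pays 32,250 credits.

Sorted high to low: Bidder 1 48,500 credits, then Bidder 4 46,500 credits, then Bidder 3 32,250 credits, then Bidder 2 18,750 credits.
Bidder 1 is the highest bidder, so Bidder 1 wins.
Under the third-price rule, the price is the third-highest bid: 32,250 credits.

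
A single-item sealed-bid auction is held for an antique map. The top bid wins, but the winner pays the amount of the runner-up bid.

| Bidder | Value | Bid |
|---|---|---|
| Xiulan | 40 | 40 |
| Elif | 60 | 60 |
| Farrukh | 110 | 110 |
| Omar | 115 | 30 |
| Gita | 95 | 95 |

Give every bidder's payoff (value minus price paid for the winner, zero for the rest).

Payoffs: Xiulan 0, Elif 0, Farrukh 15, Omar 0, Gita 0.

Bids in descending order: Farrukh 110 > Gita 95 > Elif 60 > Xiulan 40 > Omar 30.
Farrukh has the top bid and wins; the price is the second-highest bid, 95.
Farrukh's payoff = 110 − 95 = 15. All other bidders lose, so their payoff is 0.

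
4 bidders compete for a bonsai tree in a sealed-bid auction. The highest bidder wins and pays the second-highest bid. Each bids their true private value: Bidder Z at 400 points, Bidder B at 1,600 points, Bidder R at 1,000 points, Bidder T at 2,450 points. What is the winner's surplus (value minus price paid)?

Ranking the bids: Bidder T 2,450 points > Bidder B 1,600 points > Bidder R 1,000 points > Bidder Z 400 points.
Bidder T wins with the top bid and pays the second-highest, 1,600 points.
Surplus = 2,450 points − 1,600 points = 850 points.

Surplus = 850 points.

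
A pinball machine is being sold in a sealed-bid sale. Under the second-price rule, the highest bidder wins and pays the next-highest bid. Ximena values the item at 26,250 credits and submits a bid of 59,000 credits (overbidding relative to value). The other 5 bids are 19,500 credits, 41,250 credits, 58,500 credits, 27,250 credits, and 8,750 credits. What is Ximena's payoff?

Ximena's payoff: -32,250 credits.

Highest competing bid: 58,500 credits.
Ximena's bid 59,000 credits is the highest overall, so Ximena wins and pays the second-highest bid, 58,500 credits.
Payoff = value − price = 26,250 credits − 58,500 credits = -32,250 credits.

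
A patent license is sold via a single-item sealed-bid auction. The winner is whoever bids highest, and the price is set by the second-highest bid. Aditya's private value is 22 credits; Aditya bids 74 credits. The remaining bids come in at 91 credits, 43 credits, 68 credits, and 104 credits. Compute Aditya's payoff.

Highest competing bid: 104 credits.
Aditya's bid 74 credits is not the highest, so Aditya loses, pays nothing, and earns zero payoff.

Aditya's payoff: 0 credits.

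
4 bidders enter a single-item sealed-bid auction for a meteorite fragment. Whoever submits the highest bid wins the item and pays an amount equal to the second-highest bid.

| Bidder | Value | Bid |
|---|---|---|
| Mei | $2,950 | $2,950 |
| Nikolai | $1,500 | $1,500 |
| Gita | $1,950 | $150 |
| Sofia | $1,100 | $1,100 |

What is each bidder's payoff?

Mei $1,450, Nikolai $0, Gita $0, Sofia $0.

Sorted high to low: Mei $2,950, then Nikolai $1,500, then Sofia $1,100, then Gita $150.
Mei has the top bid and wins; the price is the second-highest bid, $1,500.
Mei's payoff = $2,950 − $1,500 = $1,450. All other bidders lose, so their payoff is 0.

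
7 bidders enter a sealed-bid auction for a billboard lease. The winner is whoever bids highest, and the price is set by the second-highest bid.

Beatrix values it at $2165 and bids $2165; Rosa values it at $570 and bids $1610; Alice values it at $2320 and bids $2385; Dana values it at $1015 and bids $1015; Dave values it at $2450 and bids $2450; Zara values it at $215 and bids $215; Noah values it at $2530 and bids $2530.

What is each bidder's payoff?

Payoffs: Beatrix $0, Rosa $0, Alice $0, Dana $0, Dave $0, Zara $0, Noah $80.

Sorted high to low: Noah $2530, then Dave $2450, then Alice $2385, then Beatrix $2165, then Rosa $1610, then Dana $1015, then Zara $215.
Noah has the top bid and wins; the price is the second-highest bid, $2450.
Noah's payoff = $2530 − $2450 = $80. All other bidders lose, so their payoff is 0.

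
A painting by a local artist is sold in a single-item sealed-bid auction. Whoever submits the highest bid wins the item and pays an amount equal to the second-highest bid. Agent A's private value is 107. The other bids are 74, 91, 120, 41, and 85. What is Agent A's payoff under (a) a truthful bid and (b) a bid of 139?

Truthful: 0; alternative: -13.

The highest competing bid is 120.
Bidding truthfully at 107: the top bid is 120 (a rival), so Agent A loses. Payoff = 0.
Bidding 139: Agent A has the top bid, wins, and pays the second-highest bid 120. Payoff = 107 − 120 = -13.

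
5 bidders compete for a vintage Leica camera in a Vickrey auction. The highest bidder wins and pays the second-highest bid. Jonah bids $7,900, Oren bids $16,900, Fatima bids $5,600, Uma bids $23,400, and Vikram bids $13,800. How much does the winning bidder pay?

$16,900

Sorted high to low: Uma $23,400 > Oren $16,900 > Vikram $13,800 > Jonah $7,900 > Fatima $5,600.
Uma has the highest bid, so Uma wins.
The second-highest bid is $16,900, so that is what Uma pays.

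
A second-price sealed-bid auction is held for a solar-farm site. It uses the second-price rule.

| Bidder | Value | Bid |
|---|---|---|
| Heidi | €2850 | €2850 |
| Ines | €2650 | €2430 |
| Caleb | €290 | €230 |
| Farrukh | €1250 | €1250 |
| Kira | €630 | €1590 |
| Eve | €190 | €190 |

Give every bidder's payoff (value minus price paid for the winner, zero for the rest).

Heidi €420, Ines €0, Caleb €0, Farrukh €0, Kira €0, Eve €0.

Bids in descending order: Heidi €2850; Ines €2430; Kira €1590; Farrukh €1250; Caleb €230; Eve €190.
Heidi has the top bid and wins; the price is the second-highest bid, €2430.
Heidi's payoff = €2850 − €2430 = €420. All other bidders lose, so their payoff is 0.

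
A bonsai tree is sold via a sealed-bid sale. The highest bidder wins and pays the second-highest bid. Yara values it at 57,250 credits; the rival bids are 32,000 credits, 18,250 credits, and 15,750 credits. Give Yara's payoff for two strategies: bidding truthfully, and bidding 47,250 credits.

The highest competing bid is 32,000 credits.
Bidding truthfully at 57,250 credits: Yara has the top bid, wins, and pays the second-highest bid 32,000 credits. Payoff = 57,250 credits − 32,000 credits = 25,250 credits.
Bidding 47,250 credits: Yara has the top bid, wins, and pays the second-highest bid 32,000 credits. Payoff = 57,250 credits − 32,000 credits = 25,250 credits.
The bid only affects whether you win, not the price — here both bids land on the same side of the top rival bid, so the deviation is payoff-neutral.

Truthful: 25,250 credits; alternative: 25,250 credits.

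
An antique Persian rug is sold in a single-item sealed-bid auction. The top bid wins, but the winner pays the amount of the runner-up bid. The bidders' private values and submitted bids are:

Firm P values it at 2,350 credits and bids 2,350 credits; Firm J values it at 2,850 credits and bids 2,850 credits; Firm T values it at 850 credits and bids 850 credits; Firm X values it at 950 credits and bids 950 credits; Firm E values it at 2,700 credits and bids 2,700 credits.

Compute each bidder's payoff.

Ordered from highest: Firm J 2,850 credits; Firm E 2,700 credits; Firm P 2,350 credits; Firm X 950 credits; Firm T 850 credits.
Firm J has the top bid and wins; the price is the second-highest bid, 2,700 credits.
Firm J's payoff = 2,850 credits − 2,700 credits = 150 credits. All other bidders lose, so their payoff is 0.

Firm P 0 credits, Firm J 150 credits, Firm T 0 credits, Firm X 0 credits, Firm E 0 credits.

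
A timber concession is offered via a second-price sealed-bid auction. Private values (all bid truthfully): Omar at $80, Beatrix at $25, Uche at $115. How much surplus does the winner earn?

Surplus = $35.

Ordered from highest: Uche $115 > Omar $80 > Beatrix $25.
Uche wins with the top bid and pays the second-highest, $80.
Surplus = $115 − $80 = $35.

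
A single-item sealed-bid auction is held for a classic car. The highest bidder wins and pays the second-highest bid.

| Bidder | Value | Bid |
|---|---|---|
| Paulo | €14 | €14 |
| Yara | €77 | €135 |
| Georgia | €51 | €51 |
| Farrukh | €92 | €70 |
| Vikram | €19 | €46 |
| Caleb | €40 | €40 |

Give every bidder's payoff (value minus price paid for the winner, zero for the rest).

Payoffs: Paulo €0, Yara €7, Georgia €0, Farrukh €0, Vikram €0, Caleb €0.

Sorted high to low: Yara €135 > Farrukh €70 > Georgia €51 > Vikram €46 > Caleb €40 > Paulo €14.
Yara has the top bid and wins; the price is the second-highest bid, €70.
Yara's payoff = €77 − €70 = €7. All other bidders lose, so their payoff is 0.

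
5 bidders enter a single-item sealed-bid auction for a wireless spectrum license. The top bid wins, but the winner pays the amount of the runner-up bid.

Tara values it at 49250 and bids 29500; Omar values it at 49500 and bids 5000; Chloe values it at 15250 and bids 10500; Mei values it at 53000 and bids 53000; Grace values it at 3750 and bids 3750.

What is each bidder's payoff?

Ranking the bids: Mei 53000; Tara 29500; Chloe 10500; Omar 5000; Grace 3750.
Mei has the top bid and wins; the price is the second-highest bid, 29500.
Mei's payoff = 53000 − 29500 = 23500. All other bidders lose, so their payoff is 0.

Tara 0, Omar 0, Chloe 0, Mei 23500, Grace 0.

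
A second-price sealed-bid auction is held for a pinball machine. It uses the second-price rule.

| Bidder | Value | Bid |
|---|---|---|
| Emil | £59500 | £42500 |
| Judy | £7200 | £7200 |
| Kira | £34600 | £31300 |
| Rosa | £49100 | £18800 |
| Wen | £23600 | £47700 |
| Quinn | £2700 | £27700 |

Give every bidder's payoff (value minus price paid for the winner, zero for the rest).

Emil £0, Judy £0, Kira £0, Rosa £0, Wen -£18900, Quinn £0.

Sorted high to low: Wen £47700, then Emil £42500, then Kira £31300, then Quinn £27700, then Rosa £18800, then Judy £7200.
Wen has the top bid and wins; the price is the second-highest bid, £42500.
Wen's payoff = £23600 − £42500 = -£18900. All other bidders lose, so their payoff is 0.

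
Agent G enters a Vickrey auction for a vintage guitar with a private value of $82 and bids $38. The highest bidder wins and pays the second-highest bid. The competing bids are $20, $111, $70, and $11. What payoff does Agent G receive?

Highest competing bid: $111.
Agent G's bid $38 is not the highest, so Agent G loses, pays nothing, and earns zero payoff.

Agent G's payoff: $0.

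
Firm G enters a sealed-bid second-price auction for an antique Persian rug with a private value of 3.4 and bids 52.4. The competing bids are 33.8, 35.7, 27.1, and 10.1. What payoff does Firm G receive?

Highest competing bid: 35.7.
Firm G's bid 52.4 is the highest overall, so Firm G wins and pays the second-highest bid, 35.7.
Payoff = value − price = 3.4 − 35.7 = -32.3.
Overbidding won the item at a price above value — truthful bidding would have avoided this loss.

-32.3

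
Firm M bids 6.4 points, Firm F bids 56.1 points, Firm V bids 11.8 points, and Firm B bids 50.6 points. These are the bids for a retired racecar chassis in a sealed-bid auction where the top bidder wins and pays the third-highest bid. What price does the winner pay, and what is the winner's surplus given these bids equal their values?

The winner pays 11.8 points for a surplus of 44.3 points.

Sorted high to low: Firm F 56.1 points, then Firm B 50.6 points, then Firm V 11.8 points, then Firm M 6.4 points.
Firm F is the highest bidder, so Firm F wins.
Under the third-price rule, the price is the third-highest bid: 11.8 points.
Surplus = 56.1 points − 11.8 points = 44.3 points.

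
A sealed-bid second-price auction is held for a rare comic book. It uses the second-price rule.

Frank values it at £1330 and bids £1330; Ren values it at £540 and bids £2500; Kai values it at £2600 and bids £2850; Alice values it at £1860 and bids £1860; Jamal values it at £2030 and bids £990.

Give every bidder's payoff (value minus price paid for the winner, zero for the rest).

Sorted high to low: Kai £2850 > Ren £2500 > Alice £1860 > Frank £1330 > Jamal £990.
Kai has the top bid and wins; the price is the second-highest bid, £2500.
Kai's payoff = £2600 − £2500 = £100. All other bidders lose, so their payoff is 0.

Frank £0, Ren £0, Kai £100, Alice £0, Jamal £0.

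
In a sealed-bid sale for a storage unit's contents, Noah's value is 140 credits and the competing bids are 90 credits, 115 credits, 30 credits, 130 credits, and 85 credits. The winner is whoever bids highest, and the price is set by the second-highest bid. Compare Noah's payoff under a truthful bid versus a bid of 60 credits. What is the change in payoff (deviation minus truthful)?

The highest competing bid is 130 credits.
Bidding truthfully at 140 credits: Noah has the top bid, wins, and pays the second-highest bid 130 credits. Payoff = 140 credits − 130 credits = 10 credits.
Bidding 60 credits: the top bid is 130 credits (a rival), so Noah loses. Payoff = 0 credits.
Change = 0 credits − 10 credits = -10 credits.

-10 credits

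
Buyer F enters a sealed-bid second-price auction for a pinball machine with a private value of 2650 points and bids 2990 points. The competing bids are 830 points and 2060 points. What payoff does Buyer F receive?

Buyer F's payoff: 590 points.

Highest competing bid: 2060 points.
Buyer F's bid 2990 points is the highest overall, so Buyer F wins and pays the second-highest bid, 2060 points.
Payoff = value − price = 2650 points − 2060 points = 590 points.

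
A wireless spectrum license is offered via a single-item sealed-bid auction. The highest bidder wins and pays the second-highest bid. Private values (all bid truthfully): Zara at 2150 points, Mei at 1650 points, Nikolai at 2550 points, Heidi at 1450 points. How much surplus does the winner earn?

Winner's surplus: 400 points.

Bids in descending order: Nikolai 2550 points > Zara 2150 points > Mei 1650 points > Heidi 1450 points.
Nikolai wins with the top bid and pays the second-highest, 2150 points.
Surplus = 2550 points − 2150 points = 400 points.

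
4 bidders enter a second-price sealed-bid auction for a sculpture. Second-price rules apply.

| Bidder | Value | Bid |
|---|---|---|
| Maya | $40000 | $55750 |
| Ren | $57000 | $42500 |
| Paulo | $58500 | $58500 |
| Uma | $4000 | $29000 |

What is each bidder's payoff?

Maya $0, Ren $0, Paulo $2750, Uma $0.

Sorted high to low: Paulo $58500; Maya $55750; Ren $42500; Uma $29000.
Paulo has the top bid and wins; the price is the second-highest bid, $55750.
Paulo's payoff = $58500 − $55750 = $2750. All other bidders lose, so their payoff is 0.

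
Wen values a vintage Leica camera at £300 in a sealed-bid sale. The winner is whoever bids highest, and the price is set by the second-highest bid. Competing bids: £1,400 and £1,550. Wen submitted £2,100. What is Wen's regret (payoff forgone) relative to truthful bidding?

The highest competing bid is £1,550.
Bidding truthfully at £300: the top bid is £1,550 (a rival), so Wen loses. Payoff = £0.
Bidding £2,100: Wen has the top bid, wins, and pays the second-highest bid £1,550. Payoff = £300 − £1,550 = -£1,250.
Regret = truthful payoff − actual payoff = £0 − -£1,250 = £1,250.
Deviating from a truthful bid can only lose payoff in a second-price auction — never gain.

£1,250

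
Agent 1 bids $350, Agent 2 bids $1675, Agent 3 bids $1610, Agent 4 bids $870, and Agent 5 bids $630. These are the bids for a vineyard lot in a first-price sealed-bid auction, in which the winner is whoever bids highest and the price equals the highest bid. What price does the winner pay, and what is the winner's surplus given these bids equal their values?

Sorted high to low: Agent 2 $1675 > Agent 3 $1610 > Agent 4 $870 > Agent 5 $630 > Agent 1 $350.
Agent 2 is the highest bidder, so Agent 2 wins.
Under the first-price rule, the price is the highest bid: $1675.
Surplus = $1675 − $1675 = $0.

Price $1675; surplus $0.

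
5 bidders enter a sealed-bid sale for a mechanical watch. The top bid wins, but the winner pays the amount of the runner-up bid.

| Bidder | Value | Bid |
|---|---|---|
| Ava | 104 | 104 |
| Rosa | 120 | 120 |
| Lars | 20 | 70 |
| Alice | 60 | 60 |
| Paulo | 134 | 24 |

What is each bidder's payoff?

Sorted high to low: Rosa 120; Ava 104; Lars 70; Alice 60; Paulo 24.
Rosa has the top bid and wins; the price is the second-highest bid, 104.
Rosa's payoff = 120 − 104 = 16. All other bidders lose, so their payoff is 0.

Ava 0, Rosa 16, Lars 0, Alice 0, Paulo 0.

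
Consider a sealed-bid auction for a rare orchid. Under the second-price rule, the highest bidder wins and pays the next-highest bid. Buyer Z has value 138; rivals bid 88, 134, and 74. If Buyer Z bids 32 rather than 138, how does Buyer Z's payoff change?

Change in payoff: -4.

The highest competing bid is 134.
Bidding truthfully at 138: Buyer Z has the top bid, wins, and pays the second-highest bid 134. Payoff = 138 − 134 = 4.
Bidding 32: the top bid is 134 (a rival), so Buyer Z loses. Payoff = 0.
Change = 0 − 4 = -4.
Deviating from a truthful bid can only lose payoff in a second-price auction — never gain.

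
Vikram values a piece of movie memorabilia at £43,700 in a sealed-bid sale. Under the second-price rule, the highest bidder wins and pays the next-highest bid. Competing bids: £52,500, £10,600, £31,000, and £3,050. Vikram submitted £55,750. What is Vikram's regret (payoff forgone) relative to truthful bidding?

Payoff forgone: £8,800.

The highest competing bid is £52,500.
Bidding truthfully at £43,700: the top bid is £52,500 (a rival), so Vikram loses. Payoff = £0.
Bidding £55,750: Vikram has the top bid, wins, and pays the second-highest bid £52,500. Payoff = £43,700 − £52,500 = -£8,800.
Regret = truthful payoff − actual payoff = £0 − -£8,800 = £8,800.
This is the dominant-strategy logic: truthful bidding weakly beats any alternative.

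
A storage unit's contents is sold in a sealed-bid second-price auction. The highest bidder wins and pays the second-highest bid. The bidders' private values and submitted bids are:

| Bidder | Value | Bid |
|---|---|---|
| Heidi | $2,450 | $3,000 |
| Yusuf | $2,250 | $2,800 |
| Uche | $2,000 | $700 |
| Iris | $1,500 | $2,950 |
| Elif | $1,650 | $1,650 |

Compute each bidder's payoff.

Ordered from highest: Heidi $3,000, then Iris $2,950, then Yusuf $2,800, then Elif $1,650, then Uche $700.
Heidi has the top bid and wins; the price is the second-highest bid, $2,950.
Heidi's payoff = $2,450 − $2,950 = -$500. All other bidders lose, so their payoff is 0.

Payoffs: Heidi -$500, Yusuf $0, Uche $0, Iris $0, Elif $0.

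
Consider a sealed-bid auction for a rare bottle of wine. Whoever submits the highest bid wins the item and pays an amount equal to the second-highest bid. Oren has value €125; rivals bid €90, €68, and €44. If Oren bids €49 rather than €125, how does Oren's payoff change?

Change in payoff: -€35.

The highest competing bid is €90.
Bidding truthfully at €125: Oren has the top bid, wins, and pays the second-highest bid €90. Payoff = €125 − €90 = €35.
Bidding €49: the top bid is €90 (a rival), so Oren loses. Payoff = €0.
Change = €0 − €35 = -€35.
Deviating from a truthful bid can only lose payoff in a second-price auction — never gain.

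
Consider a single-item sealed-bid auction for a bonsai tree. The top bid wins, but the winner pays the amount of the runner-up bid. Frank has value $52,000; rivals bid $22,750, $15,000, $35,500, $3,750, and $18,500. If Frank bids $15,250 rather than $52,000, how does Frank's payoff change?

-$16,500

The highest competing bid is $35,500.
Bidding truthfully at $52,000: Frank has the top bid, wins, and pays the second-highest bid $35,500. Payoff = $52,000 − $35,500 = $16,500.
Bidding $15,250: the top bid is $35,500 (a rival), so Frank loses. Payoff = $0.
Change = $0 − $16,500 = -$16,500.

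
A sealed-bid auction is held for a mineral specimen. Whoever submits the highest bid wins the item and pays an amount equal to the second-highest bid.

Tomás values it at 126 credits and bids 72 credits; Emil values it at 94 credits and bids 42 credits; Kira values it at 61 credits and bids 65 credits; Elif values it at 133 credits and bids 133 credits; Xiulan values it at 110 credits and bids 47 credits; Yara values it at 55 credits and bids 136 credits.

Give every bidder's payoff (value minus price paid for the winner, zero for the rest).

Sorted high to low: Yara 136 credits, then Elif 133 credits, then Tomás 72 credits, then Kira 65 credits, then Xiulan 47 credits, then Emil 42 credits.
Yara has the top bid and wins; the price is the second-highest bid, 133 credits.
Yara's payoff = 55 credits − 133 credits = -78 credits. All other bidders lose, so their payoff is 0.

Payoffs: Tomás 0 credits, Emil 0 credits, Kira 0 credits, Elif 0 credits, Xiulan 0 credits, Yara -78 credits.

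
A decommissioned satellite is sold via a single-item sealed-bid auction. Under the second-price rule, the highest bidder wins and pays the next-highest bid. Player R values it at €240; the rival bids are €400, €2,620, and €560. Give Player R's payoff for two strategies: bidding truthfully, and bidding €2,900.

Truthful: €0; alternative: -€2,380.

The highest competing bid is €2,620.
Bidding truthfully at €240: the top bid is €2,620 (a rival), so Player R loses. Payoff = €0.
Bidding €2,900: Player R has the top bid, wins, and pays the second-highest bid €2,620. Payoff = €240 − €2,620 = -€2,380.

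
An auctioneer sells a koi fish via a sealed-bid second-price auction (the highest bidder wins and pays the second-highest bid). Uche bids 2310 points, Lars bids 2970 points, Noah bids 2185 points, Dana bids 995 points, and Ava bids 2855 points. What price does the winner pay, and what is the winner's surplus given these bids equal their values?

Ranking the bids: Lars 2970 points > Ava 2855 points > Uche 2310 points > Noah 2185 points > Dana 995 points.
Lars is the highest bidder, so Lars wins.
Under the second-price rule, the price is the second-highest bid: 2855 points.
Surplus = 2970 points − 2855 points = 115 points.

Price 2855 points; surplus 115 points.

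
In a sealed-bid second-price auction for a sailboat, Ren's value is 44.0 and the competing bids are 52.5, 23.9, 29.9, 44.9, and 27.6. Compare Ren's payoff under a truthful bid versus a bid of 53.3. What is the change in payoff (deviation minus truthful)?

The highest competing bid is 52.5.
Bidding truthfully at 44.0: the top bid is 52.5 (a rival), so Ren loses. Payoff = 0.0.
Bidding 53.3: Ren has the top bid, wins, and pays the second-highest bid 52.5. Payoff = 44.0 − 52.5 = -8.5.
Change = -8.5 − 0.0 = -8.5.

Change in payoff: -8.5.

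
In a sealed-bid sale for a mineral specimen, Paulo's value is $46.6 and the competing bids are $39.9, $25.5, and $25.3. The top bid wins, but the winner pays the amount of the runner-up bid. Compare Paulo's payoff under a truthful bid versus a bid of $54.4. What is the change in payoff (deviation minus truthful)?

$0.0

The highest competing bid is $39.9.
Bidding truthfully at $46.6: Paulo has the top bid, wins, and pays the second-highest bid $39.9. Payoff = $46.6 − $39.9 = $6.7.
Bidding $54.4: Paulo has the top bid, wins, and pays the second-highest bid $39.9. Payoff = $46.6 − $39.9 = $6.7.
Change = $6.7 − $6.7 = $0.0.
The bid only affects whether you win, not the price — here both bids land on the same side of the top rival bid, so the deviation is payoff-neutral.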